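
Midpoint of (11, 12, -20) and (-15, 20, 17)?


Midpoint = ((11+-15)/2, (12+20)/2, (-20+17)/2) = (-2, 16, -1.5)

(-2, 16, -1.5)


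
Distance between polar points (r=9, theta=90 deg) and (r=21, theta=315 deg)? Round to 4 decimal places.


d = sqrt(r1^2 + r2^2 - 2*r1*r2*cos(t2-t1))
d = sqrt(9^2 + 21^2 - 2*9*21*cos(315-90)) = 28.0942

28.0942


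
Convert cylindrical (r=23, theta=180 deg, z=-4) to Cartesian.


x = 23 * cos(180) = -23
y = 23 * sin(180) = 0
z = -4

(-23, 0, -4)


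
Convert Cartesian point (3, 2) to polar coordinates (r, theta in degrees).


r = sqrt(3^2 + 2^2) = 3.6056
theta = atan2(2, 3) = 33.6901 degrees

r = 3.6056, theta = 33.6901 degrees


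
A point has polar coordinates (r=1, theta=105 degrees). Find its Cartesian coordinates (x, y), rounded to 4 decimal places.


x = 1 * cos(105) = -0.2588
y = 1 * sin(105) = 0.9659

(-0.2588, 0.9659)


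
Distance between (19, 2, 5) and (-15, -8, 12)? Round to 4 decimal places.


d = sqrt((-15-19)^2 + (-8-2)^2 + (12-5)^2) = 36.1248

36.1248


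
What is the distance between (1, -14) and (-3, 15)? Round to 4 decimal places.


d = sqrt((-3-1)^2 + (15--14)^2) = 29.2746

29.2746


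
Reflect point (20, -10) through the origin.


Reflection through origin: (x, y) -> (-x, -y)
(20, -10) -> (-20, 10)

(-20, 10)


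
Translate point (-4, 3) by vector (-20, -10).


Translation: (x+dx, y+dy) = (-4+-20, 3+-10) = (-24, -7)

(-24, -7)


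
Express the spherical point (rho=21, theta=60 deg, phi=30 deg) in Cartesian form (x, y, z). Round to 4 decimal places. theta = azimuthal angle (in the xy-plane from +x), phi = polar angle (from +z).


x = 21 * sin(30) * cos(60) = 5.25
y = 21 * sin(30) * sin(60) = 9.0933
z = 21 * cos(30) = 18.1865

(5.25, 9.0933, 18.1865)


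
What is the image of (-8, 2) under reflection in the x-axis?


Reflection across x-axis: (x, y) -> (x, -y)
(-8, 2) -> (-8, -2)

(-8, -2)


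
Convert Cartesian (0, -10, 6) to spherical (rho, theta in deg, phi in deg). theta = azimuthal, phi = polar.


rho = sqrt(0^2 + (-10)^2 + 6^2) = 11.6619
theta = atan2(-10, 0) = 270 deg
phi = acos(6/11.6619) = 59.0362 deg

rho = 11.6619, theta = 270 deg, phi = 59.0362 deg


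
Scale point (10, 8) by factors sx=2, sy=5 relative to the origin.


Scaling: (x*sx, y*sy) = (10*2, 8*5) = (20, 40)

(20, 40)


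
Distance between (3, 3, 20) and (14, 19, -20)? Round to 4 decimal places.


d = sqrt((14-3)^2 + (19-3)^2 + (-20-20)^2) = 44.4635

44.4635


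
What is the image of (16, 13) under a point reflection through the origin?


Reflection through origin: (x, y) -> (-x, -y)
(16, 13) -> (-16, -13)

(-16, -13)


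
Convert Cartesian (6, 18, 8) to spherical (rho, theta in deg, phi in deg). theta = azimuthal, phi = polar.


rho = sqrt(6^2 + 18^2 + 8^2) = 20.5913
theta = atan2(18, 6) = 71.5651 deg
phi = acos(8/20.5913) = 67.1379 deg

rho = 20.5913, theta = 71.5651 deg, phi = 67.1379 deg


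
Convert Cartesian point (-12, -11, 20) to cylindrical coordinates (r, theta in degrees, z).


r = sqrt((-12)^2 + (-11)^2) = 16.2788
theta = atan2(-11, -12) = 222.5104 deg
z = 20

r = 16.2788, theta = 222.5104 deg, z = 20


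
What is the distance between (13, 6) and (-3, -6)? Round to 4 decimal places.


d = sqrt((-3-13)^2 + (-6-6)^2) = 20

20


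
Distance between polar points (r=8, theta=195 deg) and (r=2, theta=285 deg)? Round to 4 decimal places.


d = sqrt(r1^2 + r2^2 - 2*r1*r2*cos(t2-t1))
d = sqrt(8^2 + 2^2 - 2*8*2*cos(285-195)) = 8.2462

8.2462


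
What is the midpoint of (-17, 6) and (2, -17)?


Midpoint = ((-17+2)/2, (6+-17)/2) = (-7.5, -5.5)

(-7.5, -5.5)


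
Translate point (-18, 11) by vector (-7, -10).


Translation: (x+dx, y+dy) = (-18+-7, 11+-10) = (-25, 1)

(-25, 1)


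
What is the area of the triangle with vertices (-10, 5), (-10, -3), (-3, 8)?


Area = |x1(y2-y3) + x2(y3-y1) + x3(y1-y2)| / 2
= |-10*(-3-8) + -10*(8-5) + -3*(5--3)| / 2
= 28

28


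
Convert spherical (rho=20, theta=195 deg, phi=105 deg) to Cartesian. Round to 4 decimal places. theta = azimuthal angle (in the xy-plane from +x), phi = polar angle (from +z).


x = 20 * sin(105) * cos(195) = -18.6603
y = 20 * sin(105) * sin(195) = -5
z = 20 * cos(105) = -5.1764

(-18.6603, -5, -5.1764)


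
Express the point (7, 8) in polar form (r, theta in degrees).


r = sqrt(7^2 + 8^2) = 10.6301
theta = atan2(8, 7) = 48.8141 degrees

r = 10.6301, theta = 48.8141 degrees


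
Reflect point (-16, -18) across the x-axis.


Reflection across x-axis: (x, y) -> (x, -y)
(-16, -18) -> (-16, 18)

(-16, 18)


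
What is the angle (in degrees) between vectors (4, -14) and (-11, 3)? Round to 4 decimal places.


dot = 4*-11 + -14*3 = -86
|u| = 14.5602, |v| = 11.4018
cos(angle) = -0.518
angle = 121.2005 degrees

121.2005 degrees


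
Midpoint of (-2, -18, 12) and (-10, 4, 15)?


Midpoint = ((-2+-10)/2, (-18+4)/2, (12+15)/2) = (-6, -7, 13.5)

(-6, -7, 13.5)


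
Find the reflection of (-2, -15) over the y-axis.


Reflection across y-axis: (x, y) -> (-x, y)
(-2, -15) -> (2, -15)

(2, -15)


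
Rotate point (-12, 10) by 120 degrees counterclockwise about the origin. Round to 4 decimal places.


x' = -12*cos(120) - 10*sin(120) = -2.6603
y' = -12*sin(120) + 10*cos(120) = -15.3923

(-2.6603, -15.3923)


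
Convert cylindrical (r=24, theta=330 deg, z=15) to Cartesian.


x = 24 * cos(330) = 20.7846
y = 24 * sin(330) = -12
z = 15

(20.7846, -12, 15)


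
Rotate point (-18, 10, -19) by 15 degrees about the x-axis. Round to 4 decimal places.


x' = -18
y' = 10*cos(15) - -19*sin(15) = 14.5768
z' = 10*sin(15) + -19*cos(15) = -15.7644

(-18, 14.5768, -15.7644)


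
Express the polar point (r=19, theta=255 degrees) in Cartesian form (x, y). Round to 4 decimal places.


x = 19 * cos(255) = -4.9176
y = 19 * sin(255) = -18.3526

(-4.9176, -18.3526)


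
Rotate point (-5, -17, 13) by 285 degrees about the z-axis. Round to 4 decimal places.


x' = -5*cos(285) - -17*sin(285) = -17.7148
y' = -5*sin(285) + -17*cos(285) = 0.4297
z' = 13

(-17.7148, 0.4297, 13)


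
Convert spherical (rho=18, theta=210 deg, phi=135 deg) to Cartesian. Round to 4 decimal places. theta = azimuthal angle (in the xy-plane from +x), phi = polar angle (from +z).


x = 18 * sin(135) * cos(210) = -11.0227
y = 18 * sin(135) * sin(210) = -6.364
z = 18 * cos(135) = -12.7279

(-11.0227, -6.364, -12.7279)


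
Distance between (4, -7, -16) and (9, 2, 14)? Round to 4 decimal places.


d = sqrt((9-4)^2 + (2--7)^2 + (14--16)^2) = 31.7175

31.7175


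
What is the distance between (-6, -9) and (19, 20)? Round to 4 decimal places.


d = sqrt((19--6)^2 + (20--9)^2) = 38.2884

38.2884


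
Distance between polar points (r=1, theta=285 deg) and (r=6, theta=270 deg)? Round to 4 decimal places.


d = sqrt(r1^2 + r2^2 - 2*r1*r2*cos(t2-t1))
d = sqrt(1^2 + 6^2 - 2*1*6*cos(270-285)) = 5.0407

5.0407


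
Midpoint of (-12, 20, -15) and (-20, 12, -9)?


Midpoint = ((-12+-20)/2, (20+12)/2, (-15+-9)/2) = (-16, 16, -12)

(-16, 16, -12)


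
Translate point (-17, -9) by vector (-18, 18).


Translation: (x+dx, y+dy) = (-17+-18, -9+18) = (-35, 9)

(-35, 9)


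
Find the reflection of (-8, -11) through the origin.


Reflection through origin: (x, y) -> (-x, -y)
(-8, -11) -> (8, 11)

(8, 11)


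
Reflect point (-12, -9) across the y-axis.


Reflection across y-axis: (x, y) -> (-x, y)
(-12, -9) -> (12, -9)

(12, -9)


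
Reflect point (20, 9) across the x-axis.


Reflection across x-axis: (x, y) -> (x, -y)
(20, 9) -> (20, -9)

(20, -9)


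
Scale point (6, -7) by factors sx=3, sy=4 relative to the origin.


Scaling: (x*sx, y*sy) = (6*3, -7*4) = (18, -28)

(18, -28)


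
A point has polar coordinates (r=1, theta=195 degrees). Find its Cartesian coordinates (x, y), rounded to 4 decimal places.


x = 1 * cos(195) = -0.9659
y = 1 * sin(195) = -0.2588

(-0.9659, -0.2588)


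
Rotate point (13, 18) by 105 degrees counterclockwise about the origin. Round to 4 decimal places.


x' = 13*cos(105) - 18*sin(105) = -20.7513
y' = 13*sin(105) + 18*cos(105) = 7.8983

(-20.7513, 7.8983)


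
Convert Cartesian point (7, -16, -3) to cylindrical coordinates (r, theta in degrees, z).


r = sqrt(7^2 + (-16)^2) = 17.4642
theta = atan2(-16, 7) = 293.6294 deg
z = -3

r = 17.4642, theta = 293.6294 deg, z = -3


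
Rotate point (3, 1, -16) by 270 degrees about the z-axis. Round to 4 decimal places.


x' = 3*cos(270) - 1*sin(270) = 1
y' = 3*sin(270) + 1*cos(270) = -3
z' = -16

(1, -3, -16)


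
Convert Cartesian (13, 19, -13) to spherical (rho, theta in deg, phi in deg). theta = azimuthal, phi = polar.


rho = sqrt(13^2 + 19^2 + (-13)^2) = 26.4386
theta = atan2(19, 13) = 55.6197 deg
phi = acos(-13/26.4386) = 119.4527 deg

rho = 26.4386, theta = 55.6197 deg, phi = 119.4527 deg


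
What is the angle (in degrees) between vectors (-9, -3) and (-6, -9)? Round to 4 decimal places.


dot = -9*-6 + -3*-9 = 81
|u| = 9.4868, |v| = 10.8167
cos(angle) = 0.7894
angle = 37.875 degrees

37.875 degrees


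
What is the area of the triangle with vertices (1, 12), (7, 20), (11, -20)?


Area = |x1(y2-y3) + x2(y3-y1) + x3(y1-y2)| / 2
= |1*(20--20) + 7*(-20-12) + 11*(12-20)| / 2
= 136

136


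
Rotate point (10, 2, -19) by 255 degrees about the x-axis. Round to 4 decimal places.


x' = 10
y' = 2*cos(255) - -19*sin(255) = -18.8702
z' = 2*sin(255) + -19*cos(255) = 2.9857

(10, -18.8702, 2.9857)


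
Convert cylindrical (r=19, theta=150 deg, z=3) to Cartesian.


x = 19 * cos(150) = -16.4545
y = 19 * sin(150) = 9.5
z = 3

(-16.4545, 9.5, 3)


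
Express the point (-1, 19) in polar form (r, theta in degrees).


r = sqrt((-1)^2 + 19^2) = 19.0263
theta = atan2(19, -1) = 93.0128 degrees

r = 19.0263, theta = 93.0128 degrees


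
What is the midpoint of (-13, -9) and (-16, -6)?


Midpoint = ((-13+-16)/2, (-9+-6)/2) = (-14.5, -7.5)

(-14.5, -7.5)


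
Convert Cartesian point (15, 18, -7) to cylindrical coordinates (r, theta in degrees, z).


r = sqrt(15^2 + 18^2) = 23.4307
theta = atan2(18, 15) = 50.1944 deg
z = -7

r = 23.4307, theta = 50.1944 deg, z = -7


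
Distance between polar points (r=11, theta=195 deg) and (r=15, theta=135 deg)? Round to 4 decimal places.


d = sqrt(r1^2 + r2^2 - 2*r1*r2*cos(t2-t1))
d = sqrt(11^2 + 15^2 - 2*11*15*cos(135-195)) = 13.4536

13.4536


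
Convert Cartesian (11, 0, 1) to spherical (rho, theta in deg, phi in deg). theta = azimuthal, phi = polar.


rho = sqrt(11^2 + 0^2 + 1^2) = 11.0454
theta = atan2(0, 11) = 0 deg
phi = acos(1/11.0454) = 84.8056 deg

rho = 11.0454, theta = 0 deg, phi = 84.8056 deg


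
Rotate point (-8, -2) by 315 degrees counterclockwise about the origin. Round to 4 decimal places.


x' = -8*cos(315) - -2*sin(315) = -7.0711
y' = -8*sin(315) + -2*cos(315) = 4.2426

(-7.0711, 4.2426)


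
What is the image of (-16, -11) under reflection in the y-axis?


Reflection across y-axis: (x, y) -> (-x, y)
(-16, -11) -> (16, -11)

(16, -11)


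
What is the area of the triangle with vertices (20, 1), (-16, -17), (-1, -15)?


Area = |x1(y2-y3) + x2(y3-y1) + x3(y1-y2)| / 2
= |20*(-17--15) + -16*(-15-1) + -1*(1--17)| / 2
= 99

99


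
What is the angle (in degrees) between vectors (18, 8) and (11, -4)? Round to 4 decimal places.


dot = 18*11 + 8*-4 = 166
|u| = 19.6977, |v| = 11.7047
cos(angle) = 0.72
angle = 43.9456 degrees

43.9456 degrees


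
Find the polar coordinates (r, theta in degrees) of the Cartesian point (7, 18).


r = sqrt(7^2 + 18^2) = 19.3132
theta = atan2(18, 7) = 68.7495 degrees

r = 19.3132, theta = 68.7495 degrees


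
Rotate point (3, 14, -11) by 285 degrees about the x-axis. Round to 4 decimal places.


x' = 3
y' = 14*cos(285) - -11*sin(285) = -7.0017
z' = 14*sin(285) + -11*cos(285) = -16.37

(3, -7.0017, -16.37)


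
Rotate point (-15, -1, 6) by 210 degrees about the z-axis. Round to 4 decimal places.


x' = -15*cos(210) - -1*sin(210) = 12.4904
y' = -15*sin(210) + -1*cos(210) = 8.366
z' = 6

(12.4904, 8.366, 6)


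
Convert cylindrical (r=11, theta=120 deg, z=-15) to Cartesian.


x = 11 * cos(120) = -5.5
y = 11 * sin(120) = 9.5263
z = -15

(-5.5, 9.5263, -15)


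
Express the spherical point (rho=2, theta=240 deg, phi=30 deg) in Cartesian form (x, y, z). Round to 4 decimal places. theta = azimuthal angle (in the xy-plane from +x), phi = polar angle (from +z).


x = 2 * sin(30) * cos(240) = -0.5
y = 2 * sin(30) * sin(240) = -0.866
z = 2 * cos(30) = 1.7321

(-0.5, -0.866, 1.7321)


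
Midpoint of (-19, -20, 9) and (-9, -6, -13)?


Midpoint = ((-19+-9)/2, (-20+-6)/2, (9+-13)/2) = (-14, -13, -2)

(-14, -13, -2)


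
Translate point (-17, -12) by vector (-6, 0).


Translation: (x+dx, y+dy) = (-17+-6, -12+0) = (-23, -12)

(-23, -12)


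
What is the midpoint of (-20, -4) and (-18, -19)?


Midpoint = ((-20+-18)/2, (-4+-19)/2) = (-19, -11.5)

(-19, -11.5)


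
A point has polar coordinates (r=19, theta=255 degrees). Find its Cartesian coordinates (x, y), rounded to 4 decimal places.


x = 19 * cos(255) = -4.9176
y = 19 * sin(255) = -18.3526

(-4.9176, -18.3526)


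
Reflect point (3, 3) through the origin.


Reflection through origin: (x, y) -> (-x, -y)
(3, 3) -> (-3, -3)

(-3, -3)


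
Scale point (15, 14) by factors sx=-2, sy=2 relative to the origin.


Scaling: (x*sx, y*sy) = (15*-2, 14*2) = (-30, 28)

(-30, 28)


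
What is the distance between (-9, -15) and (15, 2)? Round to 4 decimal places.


d = sqrt((15--9)^2 + (2--15)^2) = 29.4109

29.4109


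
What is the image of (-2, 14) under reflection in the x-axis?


Reflection across x-axis: (x, y) -> (x, -y)
(-2, 14) -> (-2, -14)

(-2, -14)


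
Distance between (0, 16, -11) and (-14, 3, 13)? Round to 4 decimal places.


d = sqrt((-14-0)^2 + (3-16)^2 + (13--11)^2) = 30.6757

30.6757


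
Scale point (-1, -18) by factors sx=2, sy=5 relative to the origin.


Scaling: (x*sx, y*sy) = (-1*2, -18*5) = (-2, -90)

(-2, -90)


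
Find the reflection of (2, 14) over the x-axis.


Reflection across x-axis: (x, y) -> (x, -y)
(2, 14) -> (2, -14)

(2, -14)


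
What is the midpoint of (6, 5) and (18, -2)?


Midpoint = ((6+18)/2, (5+-2)/2) = (12, 1.5)

(12, 1.5)


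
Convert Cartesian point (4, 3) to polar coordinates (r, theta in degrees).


r = sqrt(4^2 + 3^2) = 5
theta = atan2(3, 4) = 36.8699 degrees

r = 5, theta = 36.8699 degrees


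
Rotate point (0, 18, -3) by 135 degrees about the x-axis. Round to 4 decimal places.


x' = 0
y' = 18*cos(135) - -3*sin(135) = -10.6066
z' = 18*sin(135) + -3*cos(135) = 14.8492

(0, -10.6066, 14.8492)


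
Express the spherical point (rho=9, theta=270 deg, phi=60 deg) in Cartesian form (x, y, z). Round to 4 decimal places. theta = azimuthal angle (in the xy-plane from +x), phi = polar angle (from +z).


x = 9 * sin(60) * cos(270) = 0
y = 9 * sin(60) * sin(270) = -7.7942
z = 9 * cos(60) = 4.5

(0, -7.7942, 4.5)


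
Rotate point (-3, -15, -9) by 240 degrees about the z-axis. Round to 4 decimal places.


x' = -3*cos(240) - -15*sin(240) = -11.4904
y' = -3*sin(240) + -15*cos(240) = 10.0981
z' = -9

(-11.4904, 10.0981, -9)


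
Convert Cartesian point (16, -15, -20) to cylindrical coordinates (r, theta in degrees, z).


r = sqrt(16^2 + (-15)^2) = 21.9317
theta = atan2(-15, 16) = 316.8476 deg
z = -20

r = 21.9317, theta = 316.8476 deg, z = -20


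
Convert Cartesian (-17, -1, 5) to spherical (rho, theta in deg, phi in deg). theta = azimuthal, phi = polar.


rho = sqrt((-17)^2 + (-1)^2 + 5^2) = 17.7482
theta = atan2(-1, -17) = 183.3665 deg
phi = acos(5/17.7482) = 73.6372 deg

rho = 17.7482, theta = 183.3665 deg, phi = 73.6372 deg


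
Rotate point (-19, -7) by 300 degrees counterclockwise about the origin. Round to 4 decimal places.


x' = -19*cos(300) - -7*sin(300) = -15.5622
y' = -19*sin(300) + -7*cos(300) = 12.9545

(-15.5622, 12.9545)


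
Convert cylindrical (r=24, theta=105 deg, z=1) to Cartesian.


x = 24 * cos(105) = -6.2117
y = 24 * sin(105) = 23.1822
z = 1

(-6.2117, 23.1822, 1)


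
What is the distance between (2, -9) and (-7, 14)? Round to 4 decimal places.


d = sqrt((-7-2)^2 + (14--9)^2) = 24.6982

24.6982


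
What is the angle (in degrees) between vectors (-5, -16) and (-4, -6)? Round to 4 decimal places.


dot = -5*-4 + -16*-6 = 116
|u| = 16.7631, |v| = 7.2111
cos(angle) = 0.9596
angle = 16.336 degrees

16.336 degrees


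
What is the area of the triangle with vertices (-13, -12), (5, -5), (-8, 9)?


Area = |x1(y2-y3) + x2(y3-y1) + x3(y1-y2)| / 2
= |-13*(-5-9) + 5*(9--12) + -8*(-12--5)| / 2
= 171.5

171.5


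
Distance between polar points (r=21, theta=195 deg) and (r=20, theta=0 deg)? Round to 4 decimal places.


d = sqrt(r1^2 + r2^2 - 2*r1*r2*cos(t2-t1))
d = sqrt(21^2 + 20^2 - 2*21*20*cos(0-195)) = 40.6494

40.6494


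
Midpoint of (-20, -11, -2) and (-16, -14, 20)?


Midpoint = ((-20+-16)/2, (-11+-14)/2, (-2+20)/2) = (-18, -12.5, 9)

(-18, -12.5, 9)


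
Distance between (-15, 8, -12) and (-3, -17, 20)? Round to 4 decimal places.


d = sqrt((-3--15)^2 + (-17-8)^2 + (20--12)^2) = 42.3438

42.3438


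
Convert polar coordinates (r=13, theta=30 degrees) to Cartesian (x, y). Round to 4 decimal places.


x = 13 * cos(30) = 11.2583
y = 13 * sin(30) = 6.5

(11.2583, 6.5)


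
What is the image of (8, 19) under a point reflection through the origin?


Reflection through origin: (x, y) -> (-x, -y)
(8, 19) -> (-8, -19)

(-8, -19)


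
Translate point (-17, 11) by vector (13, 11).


Translation: (x+dx, y+dy) = (-17+13, 11+11) = (-4, 22)

(-4, 22)


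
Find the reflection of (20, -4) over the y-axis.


Reflection across y-axis: (x, y) -> (-x, y)
(20, -4) -> (-20, -4)

(-20, -4)


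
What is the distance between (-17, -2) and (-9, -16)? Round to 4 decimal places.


d = sqrt((-9--17)^2 + (-16--2)^2) = 16.1245

16.1245


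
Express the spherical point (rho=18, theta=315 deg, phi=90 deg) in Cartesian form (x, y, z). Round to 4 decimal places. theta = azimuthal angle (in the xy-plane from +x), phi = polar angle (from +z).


x = 18 * sin(90) * cos(315) = 12.7279
y = 18 * sin(90) * sin(315) = -12.7279
z = 18 * cos(90) = 0

(12.7279, -12.7279, 0)


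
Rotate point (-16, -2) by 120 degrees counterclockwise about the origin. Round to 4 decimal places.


x' = -16*cos(120) - -2*sin(120) = 9.7321
y' = -16*sin(120) + -2*cos(120) = -12.8564

(9.7321, -12.8564)


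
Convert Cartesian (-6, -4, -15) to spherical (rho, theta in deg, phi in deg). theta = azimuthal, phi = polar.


rho = sqrt((-6)^2 + (-4)^2 + (-15)^2) = 16.6433
theta = atan2(-4, -6) = 213.6901 deg
phi = acos(-15/16.6433) = 154.3245 deg

rho = 16.6433, theta = 213.6901 deg, phi = 154.3245 deg


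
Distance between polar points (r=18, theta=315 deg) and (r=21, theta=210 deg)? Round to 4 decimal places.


d = sqrt(r1^2 + r2^2 - 2*r1*r2*cos(t2-t1))
d = sqrt(18^2 + 21^2 - 2*18*21*cos(210-315)) = 30.9946

30.9946


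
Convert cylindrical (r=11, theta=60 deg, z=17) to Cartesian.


x = 11 * cos(60) = 5.5
y = 11 * sin(60) = 9.5263
z = 17

(5.5, 9.5263, 17)


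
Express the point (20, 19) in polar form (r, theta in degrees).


r = sqrt(20^2 + 19^2) = 27.5862
theta = atan2(19, 20) = 43.5312 degrees

r = 27.5862, theta = 43.5312 degrees


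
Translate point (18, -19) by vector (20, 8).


Translation: (x+dx, y+dy) = (18+20, -19+8) = (38, -11)

(38, -11)


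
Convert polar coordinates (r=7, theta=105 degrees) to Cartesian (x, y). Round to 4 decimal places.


x = 7 * cos(105) = -1.8117
y = 7 * sin(105) = 6.7615

(-1.8117, 6.7615)


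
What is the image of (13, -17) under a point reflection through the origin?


Reflection through origin: (x, y) -> (-x, -y)
(13, -17) -> (-13, 17)

(-13, 17)


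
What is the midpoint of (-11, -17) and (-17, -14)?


Midpoint = ((-11+-17)/2, (-17+-14)/2) = (-14, -15.5)

(-14, -15.5)


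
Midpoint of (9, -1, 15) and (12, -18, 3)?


Midpoint = ((9+12)/2, (-1+-18)/2, (15+3)/2) = (10.5, -9.5, 9)

(10.5, -9.5, 9)


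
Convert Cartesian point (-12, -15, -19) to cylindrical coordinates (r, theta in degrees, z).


r = sqrt((-12)^2 + (-15)^2) = 19.2094
theta = atan2(-15, -12) = 231.3402 deg
z = -19

r = 19.2094, theta = 231.3402 deg, z = -19


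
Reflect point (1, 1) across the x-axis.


Reflection across x-axis: (x, y) -> (x, -y)
(1, 1) -> (1, -1)

(1, -1)


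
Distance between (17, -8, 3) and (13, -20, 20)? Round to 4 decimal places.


d = sqrt((13-17)^2 + (-20--8)^2 + (20-3)^2) = 21.1896

21.1896


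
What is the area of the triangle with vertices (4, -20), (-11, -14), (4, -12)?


Area = |x1(y2-y3) + x2(y3-y1) + x3(y1-y2)| / 2
= |4*(-14--12) + -11*(-12--20) + 4*(-20--14)| / 2
= 60

60


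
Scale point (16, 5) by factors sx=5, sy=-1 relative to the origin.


Scaling: (x*sx, y*sy) = (16*5, 5*-1) = (80, -5)

(80, -5)


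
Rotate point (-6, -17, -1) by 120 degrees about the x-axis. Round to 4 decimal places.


x' = -6
y' = -17*cos(120) - -1*sin(120) = 9.366
z' = -17*sin(120) + -1*cos(120) = -14.2224

(-6, 9.366, -14.2224)


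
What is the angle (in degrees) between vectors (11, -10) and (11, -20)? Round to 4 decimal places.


dot = 11*11 + -10*-20 = 321
|u| = 14.8661, |v| = 22.8254
cos(angle) = 0.946
angle = 18.9155 degrees

18.9155 degrees


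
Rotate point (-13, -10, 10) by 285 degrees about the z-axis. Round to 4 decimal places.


x' = -13*cos(285) - -10*sin(285) = -13.0239
y' = -13*sin(285) + -10*cos(285) = 9.9688
z' = 10

(-13.0239, 9.9688, 10)


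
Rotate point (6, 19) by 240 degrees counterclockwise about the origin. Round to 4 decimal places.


x' = 6*cos(240) - 19*sin(240) = 13.4545
y' = 6*sin(240) + 19*cos(240) = -14.6962

(13.4545, -14.6962)


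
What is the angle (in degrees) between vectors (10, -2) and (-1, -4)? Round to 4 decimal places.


dot = 10*-1 + -2*-4 = -2
|u| = 10.198, |v| = 4.1231
cos(angle) = -0.0476
angle = 92.7263 degrees

92.7263 degrees


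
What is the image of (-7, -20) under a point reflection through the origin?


Reflection through origin: (x, y) -> (-x, -y)
(-7, -20) -> (7, 20)

(7, 20)


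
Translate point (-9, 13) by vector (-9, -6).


Translation: (x+dx, y+dy) = (-9+-9, 13+-6) = (-18, 7)

(-18, 7)


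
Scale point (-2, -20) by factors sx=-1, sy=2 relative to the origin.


Scaling: (x*sx, y*sy) = (-2*-1, -20*2) = (2, -40)

(2, -40)


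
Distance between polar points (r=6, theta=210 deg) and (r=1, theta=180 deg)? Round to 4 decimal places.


d = sqrt(r1^2 + r2^2 - 2*r1*r2*cos(t2-t1))
d = sqrt(6^2 + 1^2 - 2*6*1*cos(180-210)) = 5.1583

5.1583


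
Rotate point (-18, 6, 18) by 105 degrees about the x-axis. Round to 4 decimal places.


x' = -18
y' = 6*cos(105) - 18*sin(105) = -18.9396
z' = 6*sin(105) + 18*cos(105) = 1.1368

(-18, -18.9396, 1.1368)


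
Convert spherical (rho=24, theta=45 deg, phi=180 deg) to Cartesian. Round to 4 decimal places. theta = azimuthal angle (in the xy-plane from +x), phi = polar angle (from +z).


x = 24 * sin(180) * cos(45) = 0
y = 24 * sin(180) * sin(45) = 0
z = 24 * cos(180) = -24

(0, 0, -24)


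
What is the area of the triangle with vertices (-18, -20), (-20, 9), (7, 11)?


Area = |x1(y2-y3) + x2(y3-y1) + x3(y1-y2)| / 2
= |-18*(9-11) + -20*(11--20) + 7*(-20-9)| / 2
= 393.5

393.5


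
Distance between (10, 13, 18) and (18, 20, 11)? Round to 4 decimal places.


d = sqrt((18-10)^2 + (20-13)^2 + (11-18)^2) = 12.7279

12.7279


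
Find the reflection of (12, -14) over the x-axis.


Reflection across x-axis: (x, y) -> (x, -y)
(12, -14) -> (12, 14)

(12, 14)


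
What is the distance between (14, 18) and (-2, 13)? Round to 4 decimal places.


d = sqrt((-2-14)^2 + (13-18)^2) = 16.7631

16.7631


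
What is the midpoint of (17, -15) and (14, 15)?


Midpoint = ((17+14)/2, (-15+15)/2) = (15.5, 0)

(15.5, 0)


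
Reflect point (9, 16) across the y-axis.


Reflection across y-axis: (x, y) -> (-x, y)
(9, 16) -> (-9, 16)

(-9, 16)


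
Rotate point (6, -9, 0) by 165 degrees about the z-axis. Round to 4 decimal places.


x' = 6*cos(165) - -9*sin(165) = -3.4662
y' = 6*sin(165) + -9*cos(165) = 10.2462
z' = 0

(-3.4662, 10.2462, 0)


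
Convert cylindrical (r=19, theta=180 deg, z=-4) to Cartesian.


x = 19 * cos(180) = -19
y = 19 * sin(180) = 0
z = -4

(-19, 0, -4)


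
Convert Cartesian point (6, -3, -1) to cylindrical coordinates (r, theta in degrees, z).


r = sqrt(6^2 + (-3)^2) = 6.7082
theta = atan2(-3, 6) = 333.4349 deg
z = -1

r = 6.7082, theta = 333.4349 deg, z = -1


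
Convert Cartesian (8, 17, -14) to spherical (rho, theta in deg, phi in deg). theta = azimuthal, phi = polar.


rho = sqrt(8^2 + 17^2 + (-14)^2) = 23.4307
theta = atan2(17, 8) = 64.7989 deg
phi = acos(-14/23.4307) = 126.6914 deg

rho = 23.4307, theta = 64.7989 deg, phi = 126.6914 deg


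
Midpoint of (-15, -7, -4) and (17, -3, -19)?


Midpoint = ((-15+17)/2, (-7+-3)/2, (-4+-19)/2) = (1, -5, -11.5)

(1, -5, -11.5)


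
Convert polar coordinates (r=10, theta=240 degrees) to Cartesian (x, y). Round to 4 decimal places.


x = 10 * cos(240) = -5
y = 10 * sin(240) = -8.6603

(-5, -8.6603)


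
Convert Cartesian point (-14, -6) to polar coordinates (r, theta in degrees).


r = sqrt((-14)^2 + (-6)^2) = 15.2315
theta = atan2(-6, -14) = 203.1986 degrees

r = 15.2315, theta = 203.1986 degrees


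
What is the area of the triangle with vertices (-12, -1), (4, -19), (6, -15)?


Area = |x1(y2-y3) + x2(y3-y1) + x3(y1-y2)| / 2
= |-12*(-19--15) + 4*(-15--1) + 6*(-1--19)| / 2
= 50

50


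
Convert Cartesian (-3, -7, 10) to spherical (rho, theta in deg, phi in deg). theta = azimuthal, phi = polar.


rho = sqrt((-3)^2 + (-7)^2 + 10^2) = 12.5698
theta = atan2(-7, -3) = 246.8014 deg
phi = acos(10/12.5698) = 37.2921 deg

rho = 12.5698, theta = 246.8014 deg, phi = 37.2921 deg


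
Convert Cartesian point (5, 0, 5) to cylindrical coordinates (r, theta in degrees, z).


r = sqrt(5^2 + 0^2) = 5
theta = atan2(0, 5) = 0 deg
z = 5

r = 5, theta = 0 deg, z = 5


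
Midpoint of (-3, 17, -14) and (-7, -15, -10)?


Midpoint = ((-3+-7)/2, (17+-15)/2, (-14+-10)/2) = (-5, 1, -12)

(-5, 1, -12)


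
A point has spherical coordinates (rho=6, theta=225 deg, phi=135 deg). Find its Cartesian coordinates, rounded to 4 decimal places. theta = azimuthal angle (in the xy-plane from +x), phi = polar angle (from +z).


x = 6 * sin(135) * cos(225) = -3
y = 6 * sin(135) * sin(225) = -3
z = 6 * cos(135) = -4.2426

(-3, -3, -4.2426)


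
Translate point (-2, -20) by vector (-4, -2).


Translation: (x+dx, y+dy) = (-2+-4, -20+-2) = (-6, -22)

(-6, -22)


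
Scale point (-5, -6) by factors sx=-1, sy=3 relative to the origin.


Scaling: (x*sx, y*sy) = (-5*-1, -6*3) = (5, -18)

(5, -18)


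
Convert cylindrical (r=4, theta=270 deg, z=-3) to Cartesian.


x = 4 * cos(270) = 0
y = 4 * sin(270) = -4
z = -3

(0, -4, -3)


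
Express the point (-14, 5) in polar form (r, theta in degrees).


r = sqrt((-14)^2 + 5^2) = 14.8661
theta = atan2(5, -14) = 160.3462 degrees

r = 14.8661, theta = 160.3462 degrees


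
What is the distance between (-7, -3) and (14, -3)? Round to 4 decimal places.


d = sqrt((14--7)^2 + (-3--3)^2) = 21

21


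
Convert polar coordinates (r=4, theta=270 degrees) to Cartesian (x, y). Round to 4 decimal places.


x = 4 * cos(270) = 0
y = 4 * sin(270) = -4

(0, -4)


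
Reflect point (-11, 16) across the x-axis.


Reflection across x-axis: (x, y) -> (x, -y)
(-11, 16) -> (-11, -16)

(-11, -16)


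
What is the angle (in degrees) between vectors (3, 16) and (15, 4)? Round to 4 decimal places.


dot = 3*15 + 16*4 = 109
|u| = 16.2788, |v| = 15.5242
cos(angle) = 0.4313
angle = 64.4489 degrees

64.4489 degrees


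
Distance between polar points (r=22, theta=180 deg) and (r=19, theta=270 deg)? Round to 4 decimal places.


d = sqrt(r1^2 + r2^2 - 2*r1*r2*cos(t2-t1))
d = sqrt(22^2 + 19^2 - 2*22*19*cos(270-180)) = 29.0689

29.0689


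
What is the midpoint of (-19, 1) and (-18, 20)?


Midpoint = ((-19+-18)/2, (1+20)/2) = (-18.5, 10.5)

(-18.5, 10.5)


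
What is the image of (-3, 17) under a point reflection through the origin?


Reflection through origin: (x, y) -> (-x, -y)
(-3, 17) -> (3, -17)

(3, -17)


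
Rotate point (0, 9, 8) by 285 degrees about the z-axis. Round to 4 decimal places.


x' = 0*cos(285) - 9*sin(285) = 8.6933
y' = 0*sin(285) + 9*cos(285) = 2.3294
z' = 8

(8.6933, 2.3294, 8)


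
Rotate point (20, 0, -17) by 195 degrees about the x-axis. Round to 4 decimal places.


x' = 20
y' = 0*cos(195) - -17*sin(195) = -4.3999
z' = 0*sin(195) + -17*cos(195) = 16.4207

(20, -4.3999, 16.4207)


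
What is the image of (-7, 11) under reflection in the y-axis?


Reflection across y-axis: (x, y) -> (-x, y)
(-7, 11) -> (7, 11)

(7, 11)


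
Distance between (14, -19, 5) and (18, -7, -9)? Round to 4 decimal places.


d = sqrt((18-14)^2 + (-7--19)^2 + (-9-5)^2) = 18.868

18.868


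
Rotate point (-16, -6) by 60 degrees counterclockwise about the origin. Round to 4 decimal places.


x' = -16*cos(60) - -6*sin(60) = -2.8038
y' = -16*sin(60) + -6*cos(60) = -16.8564

(-2.8038, -16.8564)


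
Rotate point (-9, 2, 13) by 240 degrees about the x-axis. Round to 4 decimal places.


x' = -9
y' = 2*cos(240) - 13*sin(240) = 10.2583
z' = 2*sin(240) + 13*cos(240) = -8.2321

(-9, 10.2583, -8.2321)


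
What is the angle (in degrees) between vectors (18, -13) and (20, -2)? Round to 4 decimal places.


dot = 18*20 + -13*-2 = 386
|u| = 22.2036, |v| = 20.0998
cos(angle) = 0.8649
angle = 30.1271 degrees

30.1271 degrees


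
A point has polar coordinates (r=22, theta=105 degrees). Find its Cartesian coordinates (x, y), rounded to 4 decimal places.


x = 22 * cos(105) = -5.694
y = 22 * sin(105) = 21.2504

(-5.694, 21.2504)


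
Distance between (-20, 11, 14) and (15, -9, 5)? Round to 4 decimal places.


d = sqrt((15--20)^2 + (-9-11)^2 + (5-14)^2) = 41.3038

41.3038


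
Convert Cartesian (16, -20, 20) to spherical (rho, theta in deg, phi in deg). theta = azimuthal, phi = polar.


rho = sqrt(16^2 + (-20)^2 + 20^2) = 32.4962
theta = atan2(-20, 16) = 308.6598 deg
phi = acos(20/32.4962) = 52.0148 deg

rho = 32.4962, theta = 308.6598 deg, phi = 52.0148 deg


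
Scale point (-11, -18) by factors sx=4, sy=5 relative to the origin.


Scaling: (x*sx, y*sy) = (-11*4, -18*5) = (-44, -90)

(-44, -90)


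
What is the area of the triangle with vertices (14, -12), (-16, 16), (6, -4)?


Area = |x1(y2-y3) + x2(y3-y1) + x3(y1-y2)| / 2
= |14*(16--4) + -16*(-4--12) + 6*(-12-16)| / 2
= 8

8


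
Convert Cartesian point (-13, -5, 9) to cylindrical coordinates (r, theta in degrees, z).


r = sqrt((-13)^2 + (-5)^2) = 13.9284
theta = atan2(-5, -13) = 201.0375 deg
z = 9

r = 13.9284, theta = 201.0375 deg, z = 9


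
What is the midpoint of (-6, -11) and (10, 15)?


Midpoint = ((-6+10)/2, (-11+15)/2) = (2, 2)

(2, 2)


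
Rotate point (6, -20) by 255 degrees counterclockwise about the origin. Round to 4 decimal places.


x' = 6*cos(255) - -20*sin(255) = -20.8714
y' = 6*sin(255) + -20*cos(255) = -0.6192

(-20.8714, -0.6192)


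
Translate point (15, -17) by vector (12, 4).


Translation: (x+dx, y+dy) = (15+12, -17+4) = (27, -13)

(27, -13)


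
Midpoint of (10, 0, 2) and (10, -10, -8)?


Midpoint = ((10+10)/2, (0+-10)/2, (2+-8)/2) = (10, -5, -3)

(10, -5, -3)


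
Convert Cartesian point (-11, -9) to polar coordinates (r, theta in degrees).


r = sqrt((-11)^2 + (-9)^2) = 14.2127
theta = atan2(-9, -11) = 219.2894 degrees

r = 14.2127, theta = 219.2894 degrees


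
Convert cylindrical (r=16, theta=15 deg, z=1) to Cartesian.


x = 16 * cos(15) = 15.4548
y = 16 * sin(15) = 4.1411
z = 1

(15.4548, 4.1411, 1)


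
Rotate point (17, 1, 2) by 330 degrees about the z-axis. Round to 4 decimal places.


x' = 17*cos(330) - 1*sin(330) = 15.2224
y' = 17*sin(330) + 1*cos(330) = -7.634
z' = 2

(15.2224, -7.634, 2)


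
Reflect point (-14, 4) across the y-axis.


Reflection across y-axis: (x, y) -> (-x, y)
(-14, 4) -> (14, 4)

(14, 4)


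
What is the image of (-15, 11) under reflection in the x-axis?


Reflection across x-axis: (x, y) -> (x, -y)
(-15, 11) -> (-15, -11)

(-15, -11)


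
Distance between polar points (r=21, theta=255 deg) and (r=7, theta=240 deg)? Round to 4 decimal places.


d = sqrt(r1^2 + r2^2 - 2*r1*r2*cos(t2-t1))
d = sqrt(21^2 + 7^2 - 2*21*7*cos(240-255)) = 14.3533

14.3533


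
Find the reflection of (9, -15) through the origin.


Reflection through origin: (x, y) -> (-x, -y)
(9, -15) -> (-9, 15)

(-9, 15)


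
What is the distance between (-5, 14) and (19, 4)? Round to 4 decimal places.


d = sqrt((19--5)^2 + (4-14)^2) = 26

26


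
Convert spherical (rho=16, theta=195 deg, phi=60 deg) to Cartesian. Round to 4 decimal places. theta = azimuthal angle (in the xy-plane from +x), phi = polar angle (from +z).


x = 16 * sin(60) * cos(195) = -13.3843
y = 16 * sin(60) * sin(195) = -3.5863
z = 16 * cos(60) = 8

(-13.3843, -3.5863, 8)


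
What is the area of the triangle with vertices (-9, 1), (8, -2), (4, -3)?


Area = |x1(y2-y3) + x2(y3-y1) + x3(y1-y2)| / 2
= |-9*(-2--3) + 8*(-3-1) + 4*(1--2)| / 2
= 14.5

14.5


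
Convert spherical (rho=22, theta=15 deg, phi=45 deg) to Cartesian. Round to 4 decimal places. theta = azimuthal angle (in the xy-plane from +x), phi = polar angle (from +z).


x = 22 * sin(45) * cos(15) = 15.0263
y = 22 * sin(45) * sin(15) = 4.0263
z = 22 * cos(45) = 15.5563

(15.0263, 4.0263, 15.5563)


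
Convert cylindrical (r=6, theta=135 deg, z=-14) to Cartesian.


x = 6 * cos(135) = -4.2426
y = 6 * sin(135) = 4.2426
z = -14

(-4.2426, 4.2426, -14)


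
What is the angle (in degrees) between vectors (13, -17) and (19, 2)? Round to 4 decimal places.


dot = 13*19 + -17*2 = 213
|u| = 21.4009, |v| = 19.105
cos(angle) = 0.521
angle = 58.6036 degrees

58.6036 degrees


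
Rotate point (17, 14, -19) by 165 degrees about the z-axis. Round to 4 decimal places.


x' = 17*cos(165) - 14*sin(165) = -20.0442
y' = 17*sin(165) + 14*cos(165) = -9.123
z' = -19

(-20.0442, -9.123, -19)


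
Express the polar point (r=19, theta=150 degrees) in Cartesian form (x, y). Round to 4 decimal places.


x = 19 * cos(150) = -16.4545
y = 19 * sin(150) = 9.5

(-16.4545, 9.5)


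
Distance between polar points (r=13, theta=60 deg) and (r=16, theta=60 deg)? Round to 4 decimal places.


d = sqrt(r1^2 + r2^2 - 2*r1*r2*cos(t2-t1))
d = sqrt(13^2 + 16^2 - 2*13*16*cos(60-60)) = 3

3


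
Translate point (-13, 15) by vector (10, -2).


Translation: (x+dx, y+dy) = (-13+10, 15+-2) = (-3, 13)

(-3, 13)


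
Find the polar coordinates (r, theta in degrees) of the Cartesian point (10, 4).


r = sqrt(10^2 + 4^2) = 10.7703
theta = atan2(4, 10) = 21.8014 degrees

r = 10.7703, theta = 21.8014 degrees


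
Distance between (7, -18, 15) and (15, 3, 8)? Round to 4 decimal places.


d = sqrt((15-7)^2 + (3--18)^2 + (8-15)^2) = 23.5372

23.5372


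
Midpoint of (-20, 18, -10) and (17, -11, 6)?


Midpoint = ((-20+17)/2, (18+-11)/2, (-10+6)/2) = (-1.5, 3.5, -2)

(-1.5, 3.5, -2)


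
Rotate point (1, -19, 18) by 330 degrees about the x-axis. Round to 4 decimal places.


x' = 1
y' = -19*cos(330) - 18*sin(330) = -7.4545
z' = -19*sin(330) + 18*cos(330) = 25.0885

(1, -7.4545, 25.0885)


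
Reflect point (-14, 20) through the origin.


Reflection through origin: (x, y) -> (-x, -y)
(-14, 20) -> (14, -20)

(14, -20)


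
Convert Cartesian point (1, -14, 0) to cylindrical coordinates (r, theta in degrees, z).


r = sqrt(1^2 + (-14)^2) = 14.0357
theta = atan2(-14, 1) = 274.0856 deg
z = 0

r = 14.0357, theta = 274.0856 deg, z = 0


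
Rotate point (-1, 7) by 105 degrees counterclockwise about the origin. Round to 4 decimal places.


x' = -1*cos(105) - 7*sin(105) = -6.5027
y' = -1*sin(105) + 7*cos(105) = -2.7777

(-6.5027, -2.7777)


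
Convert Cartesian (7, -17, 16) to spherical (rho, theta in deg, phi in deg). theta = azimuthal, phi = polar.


rho = sqrt(7^2 + (-17)^2 + 16^2) = 24.3721
theta = atan2(-17, 7) = 292.3801 deg
phi = acos(16/24.3721) = 48.9674 deg

rho = 24.3721, theta = 292.3801 deg, phi = 48.9674 deg


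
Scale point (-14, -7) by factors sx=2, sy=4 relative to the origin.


Scaling: (x*sx, y*sy) = (-14*2, -7*4) = (-28, -28)

(-28, -28)


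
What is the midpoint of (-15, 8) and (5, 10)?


Midpoint = ((-15+5)/2, (8+10)/2) = (-5, 9)

(-5, 9)


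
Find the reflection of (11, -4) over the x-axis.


Reflection across x-axis: (x, y) -> (x, -y)
(11, -4) -> (11, 4)

(11, 4)


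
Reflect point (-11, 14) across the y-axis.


Reflection across y-axis: (x, y) -> (-x, y)
(-11, 14) -> (11, 14)

(11, 14)


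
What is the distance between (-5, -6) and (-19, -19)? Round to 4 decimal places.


d = sqrt((-19--5)^2 + (-19--6)^2) = 19.105

19.105


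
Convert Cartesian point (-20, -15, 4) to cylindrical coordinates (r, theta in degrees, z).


r = sqrt((-20)^2 + (-15)^2) = 25
theta = atan2(-15, -20) = 216.8699 deg
z = 4

r = 25, theta = 216.8699 deg, z = 4


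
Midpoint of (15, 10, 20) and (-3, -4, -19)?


Midpoint = ((15+-3)/2, (10+-4)/2, (20+-19)/2) = (6, 3, 0.5)

(6, 3, 0.5)


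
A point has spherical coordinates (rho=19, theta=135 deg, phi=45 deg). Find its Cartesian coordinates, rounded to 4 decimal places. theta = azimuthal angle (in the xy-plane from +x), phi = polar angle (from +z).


x = 19 * sin(45) * cos(135) = -9.5
y = 19 * sin(45) * sin(135) = 9.5
z = 19 * cos(45) = 13.435

(-9.5, 9.5, 13.435)


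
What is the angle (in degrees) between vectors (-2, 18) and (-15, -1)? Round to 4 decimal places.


dot = -2*-15 + 18*-1 = 12
|u| = 18.1108, |v| = 15.0333
cos(angle) = 0.0441
angle = 87.4739 degrees

87.4739 degrees


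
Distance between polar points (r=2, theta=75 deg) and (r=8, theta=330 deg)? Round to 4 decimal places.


d = sqrt(r1^2 + r2^2 - 2*r1*r2*cos(t2-t1))
d = sqrt(2^2 + 8^2 - 2*2*8*cos(330-75)) = 8.734

8.734


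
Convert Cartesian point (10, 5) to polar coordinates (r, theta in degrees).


r = sqrt(10^2 + 5^2) = 11.1803
theta = atan2(5, 10) = 26.5651 degrees

r = 11.1803, theta = 26.5651 degrees


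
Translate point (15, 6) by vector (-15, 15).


Translation: (x+dx, y+dy) = (15+-15, 6+15) = (0, 21)

(0, 21)


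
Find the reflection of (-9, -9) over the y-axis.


Reflection across y-axis: (x, y) -> (-x, y)
(-9, -9) -> (9, -9)

(9, -9)


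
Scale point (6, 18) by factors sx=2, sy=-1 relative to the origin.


Scaling: (x*sx, y*sy) = (6*2, 18*-1) = (12, -18)

(12, -18)


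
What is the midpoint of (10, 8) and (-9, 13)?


Midpoint = ((10+-9)/2, (8+13)/2) = (0.5, 10.5)

(0.5, 10.5)


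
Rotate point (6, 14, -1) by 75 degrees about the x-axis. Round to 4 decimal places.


x' = 6
y' = 14*cos(75) - -1*sin(75) = 4.5894
z' = 14*sin(75) + -1*cos(75) = 13.2641

(6, 4.5894, 13.2641)


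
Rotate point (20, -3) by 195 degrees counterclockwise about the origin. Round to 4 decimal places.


x' = 20*cos(195) - -3*sin(195) = -20.095
y' = 20*sin(195) + -3*cos(195) = -2.2786

(-20.095, -2.2786)


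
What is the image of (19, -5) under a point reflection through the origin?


Reflection through origin: (x, y) -> (-x, -y)
(19, -5) -> (-19, 5)

(-19, 5)
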